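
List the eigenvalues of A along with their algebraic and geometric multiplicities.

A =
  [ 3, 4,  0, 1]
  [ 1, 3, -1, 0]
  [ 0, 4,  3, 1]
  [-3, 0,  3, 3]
λ = 3: alg = 4, geom = 2

Step 1 — factor the characteristic polynomial to read off the algebraic multiplicities:
  χ_A(x) = (x - 3)^4

Step 2 — compute geometric multiplicities via the rank-nullity identity g(λ) = n − rank(A − λI):
  rank(A − (3)·I) = 2, so dim ker(A − (3)·I) = n − 2 = 2

Summary:
  λ = 3: algebraic multiplicity = 4, geometric multiplicity = 2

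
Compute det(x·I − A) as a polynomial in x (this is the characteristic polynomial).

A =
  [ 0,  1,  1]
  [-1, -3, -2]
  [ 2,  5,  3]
x^3

Expanding det(x·I − A) (e.g. by cofactor expansion or by noting that A is similar to its Jordan form J, which has the same characteristic polynomial as A) gives
  χ_A(x) = x^3
which factors as x^3. The eigenvalues (with algebraic multiplicities) are λ = 0 with multiplicity 3.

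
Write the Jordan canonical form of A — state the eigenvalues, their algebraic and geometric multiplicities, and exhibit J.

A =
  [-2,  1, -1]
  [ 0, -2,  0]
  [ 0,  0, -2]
J_2(-2) ⊕ J_1(-2)

The characteristic polynomial is
  det(x·I − A) = x^3 + 6*x^2 + 12*x + 8 = (x + 2)^3

Eigenvalues and multiplicities (the geometric multiplicity of λ is n − rank(A − λI), which equals the number of Jordan blocks for λ):
  λ = -2: algebraic multiplicity = 3, geometric multiplicity = 2

Determining the block sizes for each eigenvalue:
  λ = -2: 2 blocks summing to 3 forces exactly one block of size 2 and the rest size 1 → block sizes [2, 1]

Assembling the blocks gives a Jordan form
J =
  [-2,  1,  0]
  [ 0, -2,  0]
  [ 0,  0, -2]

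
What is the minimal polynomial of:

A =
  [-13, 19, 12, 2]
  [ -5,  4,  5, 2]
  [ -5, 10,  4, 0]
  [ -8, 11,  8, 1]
x^3 + 3*x^2 + 3*x + 1

The characteristic polynomial is χ_A(x) = (x + 1)^4, so the eigenvalues are known. The minimal polynomial is
  m_A(x) = Π_λ (x − λ)^{k_λ}
where k_λ is the size of the *largest* Jordan block for λ (equivalently, the smallest k with (A − λI)^k v = 0 for every generalised eigenvector v of λ).

  λ = -1: largest Jordan block has size 3, contributing (x + 1)^3

So m_A(x) = (x + 1)^3 = x^3 + 3*x^2 + 3*x + 1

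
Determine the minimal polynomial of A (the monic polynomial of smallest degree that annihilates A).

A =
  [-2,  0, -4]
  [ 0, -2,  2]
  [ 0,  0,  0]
x^2 + 2*x

The characteristic polynomial is χ_A(x) = x*(x + 2)^2, so the eigenvalues are known. The minimal polynomial is
  m_A(x) = Π_λ (x − λ)^{k_λ}
where k_λ is the size of the *largest* Jordan block for λ (equivalently, the smallest k with (A − λI)^k v = 0 for every generalised eigenvector v of λ).

  λ = -2: largest Jordan block has size 1, contributing (x + 2)
  λ = 0: largest Jordan block has size 1, contributing (x − 0)

So m_A(x) = x*(x + 2) = x^2 + 2*x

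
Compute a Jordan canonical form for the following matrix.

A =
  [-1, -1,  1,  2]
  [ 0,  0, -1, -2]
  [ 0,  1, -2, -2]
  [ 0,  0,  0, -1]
J_2(-1) ⊕ J_1(-1) ⊕ J_1(-1)

The characteristic polynomial is
  det(x·I − A) = x^4 + 4*x^3 + 6*x^2 + 4*x + 1 = (x + 1)^4

Eigenvalues and multiplicities (the geometric multiplicity of λ is n − rank(A − λI), which equals the number of Jordan blocks for λ):
  λ = -1: algebraic multiplicity = 4, geometric multiplicity = 3

Determining the block sizes for each eigenvalue:
  λ = -1: 3 blocks summing to 4 forces exactly one block of size 2 and the rest size 1 → block sizes [2, 1, 1]

Assembling the blocks gives a Jordan form
J =
  [-1,  1,  0,  0]
  [ 0, -1,  0,  0]
  [ 0,  0, -1,  0]
  [ 0,  0,  0, -1]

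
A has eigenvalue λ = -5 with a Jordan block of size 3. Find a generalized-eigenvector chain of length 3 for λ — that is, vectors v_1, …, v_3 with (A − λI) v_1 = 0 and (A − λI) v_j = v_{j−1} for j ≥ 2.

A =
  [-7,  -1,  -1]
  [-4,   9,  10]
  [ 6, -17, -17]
A Jordan chain for λ = -5 of length 3:
v_1 = (2, 12, -16)ᵀ
v_2 = (-2, -4, 6)ᵀ
v_3 = (1, 0, 0)ᵀ

Let N = A − (-5)·I. We want v_3 with N^3 v_3 = 0 but N^2 v_3 ≠ 0; then v_{j-1} := N · v_j for j = 3, …, 2.

Pick v_3 = (1, 0, 0)ᵀ.
Then v_2 = N · v_3 = (-2, -4, 6)ᵀ.
Then v_1 = N · v_2 = (2, 12, -16)ᵀ.

Sanity check: (A − (-5)·I) v_1 = (0, 0, 0)ᵀ = 0. ✓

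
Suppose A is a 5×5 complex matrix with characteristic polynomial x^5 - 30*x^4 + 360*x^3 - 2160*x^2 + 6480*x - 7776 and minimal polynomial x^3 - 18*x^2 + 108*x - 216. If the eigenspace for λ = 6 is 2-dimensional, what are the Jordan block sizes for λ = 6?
Block sizes for λ = 6: [3, 2]

Step 1 — from the characteristic polynomial, algebraic multiplicity of λ = 6 is 5. From dim ker(A − (6)·I) = 2, there are exactly 2 Jordan blocks for λ = 6.
Step 2 — from the minimal polynomial, the factor (x − 6)^3 tells us the largest block for λ = 6 has size 3.
Step 3 — with total size 5, 2 blocks, and largest block 3, the block sizes (in nonincreasing order) are [3, 2].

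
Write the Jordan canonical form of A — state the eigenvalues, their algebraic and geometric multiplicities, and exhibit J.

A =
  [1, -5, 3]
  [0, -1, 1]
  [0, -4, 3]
J_3(1)

The characteristic polynomial is
  det(x·I − A) = x^3 - 3*x^2 + 3*x - 1 = (x - 1)^3

Eigenvalues and multiplicities (the geometric multiplicity of λ is n − rank(A − λI), which equals the number of Jordan blocks for λ):
  λ = 1: algebraic multiplicity = 3, geometric multiplicity = 1

Determining the block sizes for each eigenvalue:
  λ = 1: one block (gm = 1), so the single block has size am = 3 → block sizes [3]

Assembling the blocks gives a Jordan form
J =
  [1, 1, 0]
  [0, 1, 1]
  [0, 0, 1]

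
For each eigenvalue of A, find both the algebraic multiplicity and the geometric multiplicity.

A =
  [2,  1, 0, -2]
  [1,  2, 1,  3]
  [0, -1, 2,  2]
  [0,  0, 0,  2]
λ = 2: alg = 4, geom = 2

Step 1 — factor the characteristic polynomial to read off the algebraic multiplicities:
  χ_A(x) = (x - 2)^4

Step 2 — compute geometric multiplicities via the rank-nullity identity g(λ) = n − rank(A − λI):
  rank(A − (2)·I) = 2, so dim ker(A − (2)·I) = n − 2 = 2

Summary:
  λ = 2: algebraic multiplicity = 4, geometric multiplicity = 2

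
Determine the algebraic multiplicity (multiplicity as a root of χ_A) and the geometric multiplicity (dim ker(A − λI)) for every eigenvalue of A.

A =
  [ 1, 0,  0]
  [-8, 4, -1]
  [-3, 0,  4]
λ = 1: alg = 1, geom = 1; λ = 4: alg = 2, geom = 1

Step 1 — factor the characteristic polynomial to read off the algebraic multiplicities:
  χ_A(x) = (x - 4)^2*(x - 1)

Step 2 — compute geometric multiplicities via the rank-nullity identity g(λ) = n − rank(A − λI):
  rank(A − (1)·I) = 2, so dim ker(A − (1)·I) = n − 2 = 1
  rank(A − (4)·I) = 2, so dim ker(A − (4)·I) = n − 2 = 1

Summary:
  λ = 1: algebraic multiplicity = 1, geometric multiplicity = 1
  λ = 4: algebraic multiplicity = 2, geometric multiplicity = 1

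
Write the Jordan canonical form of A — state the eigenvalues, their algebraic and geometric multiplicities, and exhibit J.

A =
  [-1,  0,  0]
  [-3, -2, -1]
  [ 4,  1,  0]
J_3(-1)

The characteristic polynomial is
  det(x·I − A) = x^3 + 3*x^2 + 3*x + 1 = (x + 1)^3

Eigenvalues and multiplicities (the geometric multiplicity of λ is n − rank(A − λI), which equals the number of Jordan blocks for λ):
  λ = -1: algebraic multiplicity = 3, geometric multiplicity = 1

Determining the block sizes for each eigenvalue:
  λ = -1: one block (gm = 1), so the single block has size am = 3 → block sizes [3]

Assembling the blocks gives a Jordan form
J =
  [-1,  1,  0]
  [ 0, -1,  1]
  [ 0,  0, -1]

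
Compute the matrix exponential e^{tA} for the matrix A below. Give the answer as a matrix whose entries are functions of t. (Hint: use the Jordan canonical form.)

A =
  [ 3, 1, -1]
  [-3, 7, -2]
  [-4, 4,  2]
e^{tA} =
  [t^2*exp(4*t) - t*exp(4*t) + exp(4*t), -t^2*exp(4*t) + t*exp(4*t), t^2*exp(4*t)/2 - t*exp(4*t)]
  [t^2*exp(4*t) - 3*t*exp(4*t), -t^2*exp(4*t) + 3*t*exp(4*t) + exp(4*t), t^2*exp(4*t)/2 - 2*t*exp(4*t)]
  [-4*t*exp(4*t), 4*t*exp(4*t), -2*t*exp(4*t) + exp(4*t)]

Strategy: write A = P · J · P⁻¹ where J is a Jordan canonical form, so e^{tA} = P · e^{tJ} · P⁻¹, and e^{tJ} can be computed block-by-block.

A has Jordan form
J =
  [4, 1, 0]
  [0, 4, 1]
  [0, 0, 4]
(up to reordering of blocks).

Per-block formulas:
  For a 3×3 Jordan block J_3(4): exp(t · J_3(4)) = e^(4t)·(I + t·N + (t^2/2)·N^2), where N is the 3×3 nilpotent shift.

After assembling e^{tJ} and conjugating by P, we get:

e^{tA} =
  [t^2*exp(4*t) - t*exp(4*t) + exp(4*t), -t^2*exp(4*t) + t*exp(4*t), t^2*exp(4*t)/2 - t*exp(4*t)]
  [t^2*exp(4*t) - 3*t*exp(4*t), -t^2*exp(4*t) + 3*t*exp(4*t) + exp(4*t), t^2*exp(4*t)/2 - 2*t*exp(4*t)]
  [-4*t*exp(4*t), 4*t*exp(4*t), -2*t*exp(4*t) + exp(4*t)]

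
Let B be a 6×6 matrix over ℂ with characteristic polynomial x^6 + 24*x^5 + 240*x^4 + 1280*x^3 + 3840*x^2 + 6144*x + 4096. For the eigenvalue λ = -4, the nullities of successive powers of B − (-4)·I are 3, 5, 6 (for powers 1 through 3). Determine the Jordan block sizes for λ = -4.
Block sizes for λ = -4: [3, 2, 1]

From the dimensions of kernels of powers, the number of Jordan blocks of size at least j is d_j − d_{j−1} where d_j = dim ker(N^j) (with d_0 = 0). Computing the differences gives [3, 2, 1].
The number of blocks of size exactly k is (#blocks of size ≥ k) − (#blocks of size ≥ k + 1), so the partition is: 1 block(s) of size 1, 1 block(s) of size 2, 1 block(s) of size 3.
In nonincreasing order the block sizes are [3, 2, 1].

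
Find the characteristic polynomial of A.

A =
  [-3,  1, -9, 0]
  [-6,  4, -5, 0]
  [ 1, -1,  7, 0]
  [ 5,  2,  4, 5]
x^4 - 13*x^3 + 45*x^2 + 25*x - 250

Expanding det(x·I − A) (e.g. by cofactor expansion or by noting that A is similar to its Jordan form J, which has the same characteristic polynomial as A) gives
  χ_A(x) = x^4 - 13*x^3 + 45*x^2 + 25*x - 250
which factors as (x - 5)^3*(x + 2). The eigenvalues (with algebraic multiplicities) are λ = -2 with multiplicity 1, λ = 5 with multiplicity 3.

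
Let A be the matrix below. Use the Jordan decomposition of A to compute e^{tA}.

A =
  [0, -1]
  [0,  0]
e^{tA} =
  [1, -t]
  [0, 1]

Strategy: write A = P · J · P⁻¹ where J is a Jordan canonical form, so e^{tA} = P · e^{tJ} · P⁻¹, and e^{tJ} can be computed block-by-block.

A has Jordan form
J =
  [0, 1]
  [0, 0]
(up to reordering of blocks).

Per-block formulas:
  For a 2×2 Jordan block J_2(0): exp(t · J_2(0)) = e^(0t)·(I + t·N), where N is the 2×2 nilpotent shift.

After assembling e^{tJ} and conjugating by P, we get:

e^{tA} =
  [1, -t]
  [0, 1]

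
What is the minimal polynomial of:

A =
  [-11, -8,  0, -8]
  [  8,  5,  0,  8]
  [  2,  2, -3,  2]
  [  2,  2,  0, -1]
x^2 + 4*x + 3

The characteristic polynomial is χ_A(x) = (x + 1)*(x + 3)^3, so the eigenvalues are known. The minimal polynomial is
  m_A(x) = Π_λ (x − λ)^{k_λ}
where k_λ is the size of the *largest* Jordan block for λ (equivalently, the smallest k with (A − λI)^k v = 0 for every generalised eigenvector v of λ).

  λ = -3: largest Jordan block has size 1, contributing (x + 3)
  λ = -1: largest Jordan block has size 1, contributing (x + 1)

So m_A(x) = (x + 1)*(x + 3) = x^2 + 4*x + 3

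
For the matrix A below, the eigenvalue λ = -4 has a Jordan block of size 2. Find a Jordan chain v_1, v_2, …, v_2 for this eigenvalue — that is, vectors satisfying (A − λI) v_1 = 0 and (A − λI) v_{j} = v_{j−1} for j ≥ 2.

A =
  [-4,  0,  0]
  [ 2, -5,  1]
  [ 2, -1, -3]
A Jordan chain for λ = -4 of length 2:
v_1 = (0, 2, 2)ᵀ
v_2 = (1, 0, 0)ᵀ

Let N = A − (-4)·I. We want v_2 with N^2 v_2 = 0 but N^1 v_2 ≠ 0; then v_{j-1} := N · v_j for j = 2, …, 2.

Pick v_2 = (1, 0, 0)ᵀ.
Then v_1 = N · v_2 = (0, 2, 2)ᵀ.

Sanity check: (A − (-4)·I) v_1 = (0, 0, 0)ᵀ = 0. ✓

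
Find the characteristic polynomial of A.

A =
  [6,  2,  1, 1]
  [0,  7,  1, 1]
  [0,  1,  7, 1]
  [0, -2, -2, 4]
x^4 - 24*x^3 + 216*x^2 - 864*x + 1296

Expanding det(x·I − A) (e.g. by cofactor expansion or by noting that A is similar to its Jordan form J, which has the same characteristic polynomial as A) gives
  χ_A(x) = x^4 - 24*x^3 + 216*x^2 - 864*x + 1296
which factors as (x - 6)^4. The eigenvalues (with algebraic multiplicities) are λ = 6 with multiplicity 4.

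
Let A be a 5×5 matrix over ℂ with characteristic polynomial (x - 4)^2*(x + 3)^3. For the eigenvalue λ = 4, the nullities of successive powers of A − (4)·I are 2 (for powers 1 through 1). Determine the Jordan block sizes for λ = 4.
Block sizes for λ = 4: [1, 1]

From the dimensions of kernels of powers, the number of Jordan blocks of size at least j is d_j − d_{j−1} where d_j = dim ker(N^j) (with d_0 = 0). Computing the differences gives [2].
The number of blocks of size exactly k is (#blocks of size ≥ k) − (#blocks of size ≥ k + 1), so the partition is: 2 block(s) of size 1.
In nonincreasing order the block sizes are [1, 1].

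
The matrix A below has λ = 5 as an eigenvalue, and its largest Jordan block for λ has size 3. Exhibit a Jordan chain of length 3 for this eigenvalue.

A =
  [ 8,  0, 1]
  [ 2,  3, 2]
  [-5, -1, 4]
A Jordan chain for λ = 5 of length 3:
v_1 = (4, -8, -12)ᵀ
v_2 = (3, 2, -5)ᵀ
v_3 = (1, 0, 0)ᵀ

Let N = A − (5)·I. We want v_3 with N^3 v_3 = 0 but N^2 v_3 ≠ 0; then v_{j-1} := N · v_j for j = 3, …, 2.

Pick v_3 = (1, 0, 0)ᵀ.
Then v_2 = N · v_3 = (3, 2, -5)ᵀ.
Then v_1 = N · v_2 = (4, -8, -12)ᵀ.

Sanity check: (A − (5)·I) v_1 = (0, 0, 0)ᵀ = 0. ✓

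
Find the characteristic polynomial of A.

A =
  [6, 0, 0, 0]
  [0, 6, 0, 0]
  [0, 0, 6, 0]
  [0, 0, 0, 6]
x^4 - 24*x^3 + 216*x^2 - 864*x + 1296

Expanding det(x·I − A) (e.g. by cofactor expansion or by noting that A is similar to its Jordan form J, which has the same characteristic polynomial as A) gives
  χ_A(x) = x^4 - 24*x^3 + 216*x^2 - 864*x + 1296
which factors as (x - 6)^4. The eigenvalues (with algebraic multiplicities) are λ = 6 with multiplicity 4.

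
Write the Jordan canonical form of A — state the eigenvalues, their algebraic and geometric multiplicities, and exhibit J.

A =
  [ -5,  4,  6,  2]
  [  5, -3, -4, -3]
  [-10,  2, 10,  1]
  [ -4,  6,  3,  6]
J_1(-1) ⊕ J_3(3)

The characteristic polynomial is
  det(x·I − A) = x^4 - 8*x^3 + 18*x^2 - 27 = (x - 3)^3*(x + 1)

Eigenvalues and multiplicities (the geometric multiplicity of λ is n − rank(A − λI), which equals the number of Jordan blocks for λ):
  λ = -1: algebraic multiplicity = 1, geometric multiplicity = 1
  λ = 3: algebraic multiplicity = 3, geometric multiplicity = 1

Determining the block sizes for each eigenvalue:
  λ = -1: one block (gm = 1), so the single block has size am = 1 → block sizes [1]
  λ = 3: one block (gm = 1), so the single block has size am = 3 → block sizes [3]

Assembling the blocks gives a Jordan form
J =
  [-1, 0, 0, 0]
  [ 0, 3, 1, 0]
  [ 0, 0, 3, 1]
  [ 0, 0, 0, 3]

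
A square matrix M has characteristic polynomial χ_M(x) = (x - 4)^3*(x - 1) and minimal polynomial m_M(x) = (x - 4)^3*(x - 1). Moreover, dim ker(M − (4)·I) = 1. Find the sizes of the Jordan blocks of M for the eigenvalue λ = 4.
Block sizes for λ = 4: [3]

Step 1 — from the characteristic polynomial, algebraic multiplicity of λ = 4 is 3. From dim ker(M − (4)·I) = 1, there are exactly 1 Jordan blocks for λ = 4.
Step 2 — from the minimal polynomial, the factor (x − 4)^3 tells us the largest block for λ = 4 has size 3.
Step 3 — with total size 3, 1 blocks, and largest block 3, the block sizes (in nonincreasing order) are [3].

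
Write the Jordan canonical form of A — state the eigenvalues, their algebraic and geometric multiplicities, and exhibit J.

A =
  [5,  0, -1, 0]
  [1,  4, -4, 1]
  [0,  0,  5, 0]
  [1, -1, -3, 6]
J_2(5) ⊕ J_2(5)

The characteristic polynomial is
  det(x·I − A) = x^4 - 20*x^3 + 150*x^2 - 500*x + 625 = (x - 5)^4

Eigenvalues and multiplicities (the geometric multiplicity of λ is n − rank(A − λI), which equals the number of Jordan blocks for λ):
  λ = 5: algebraic multiplicity = 4, geometric multiplicity = 2

Determining the block sizes for each eigenvalue:
  λ = 5: with am = 4 and gm = 2, the partition is not yet determined (e.g. several partitions of 4 into 2 parts exist). Let N = A − (5)·I. Computing rank(N^1) = 2, rank(N^2) = 0; the number of blocks of size ≥ j is rank(N^{j−1}) − rank(N^j), giving [2, 2]. So we have 2 block(s) of size 2 → block sizes [2, 2]

Assembling the blocks gives a Jordan form
J =
  [5, 1, 0, 0]
  [0, 5, 0, 0]
  [0, 0, 5, 1]
  [0, 0, 0, 5]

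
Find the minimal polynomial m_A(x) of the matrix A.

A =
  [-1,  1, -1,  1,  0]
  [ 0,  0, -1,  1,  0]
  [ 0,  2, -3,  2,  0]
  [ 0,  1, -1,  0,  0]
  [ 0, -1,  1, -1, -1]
x^2 + 2*x + 1

The characteristic polynomial is χ_A(x) = (x + 1)^5, so the eigenvalues are known. The minimal polynomial is
  m_A(x) = Π_λ (x − λ)^{k_λ}
where k_λ is the size of the *largest* Jordan block for λ (equivalently, the smallest k with (A − λI)^k v = 0 for every generalised eigenvector v of λ).

  λ = -1: largest Jordan block has size 2, contributing (x + 1)^2

So m_A(x) = (x + 1)^2 = x^2 + 2*x + 1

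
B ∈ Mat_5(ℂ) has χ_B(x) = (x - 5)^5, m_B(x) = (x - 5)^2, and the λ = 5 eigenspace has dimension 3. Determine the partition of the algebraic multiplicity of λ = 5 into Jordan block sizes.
Block sizes for λ = 5: [2, 2, 1]

Step 1 — from the characteristic polynomial, algebraic multiplicity of λ = 5 is 5. From dim ker(B − (5)·I) = 3, there are exactly 3 Jordan blocks for λ = 5.
Step 2 — from the minimal polynomial, the factor (x − 5)^2 tells us the largest block for λ = 5 has size 2.
Step 3 — with total size 5, 3 blocks, and largest block 2, the block sizes (in nonincreasing order) are [2, 2, 1].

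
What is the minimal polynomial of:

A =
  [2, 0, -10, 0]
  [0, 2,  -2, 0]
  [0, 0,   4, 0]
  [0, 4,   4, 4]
x^2 - 6*x + 8

The characteristic polynomial is χ_A(x) = (x - 4)^2*(x - 2)^2, so the eigenvalues are known. The minimal polynomial is
  m_A(x) = Π_λ (x − λ)^{k_λ}
where k_λ is the size of the *largest* Jordan block for λ (equivalently, the smallest k with (A − λI)^k v = 0 for every generalised eigenvector v of λ).

  λ = 2: largest Jordan block has size 1, contributing (x − 2)
  λ = 4: largest Jordan block has size 1, contributing (x − 4)

So m_A(x) = (x - 4)*(x - 2) = x^2 - 6*x + 8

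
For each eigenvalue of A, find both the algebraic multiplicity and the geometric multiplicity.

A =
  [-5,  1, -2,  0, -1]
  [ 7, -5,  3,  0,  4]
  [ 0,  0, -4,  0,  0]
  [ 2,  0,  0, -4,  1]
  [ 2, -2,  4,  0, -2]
λ = -4: alg = 5, geom = 2

Step 1 — factor the characteristic polynomial to read off the algebraic multiplicities:
  χ_A(x) = (x + 4)^5

Step 2 — compute geometric multiplicities via the rank-nullity identity g(λ) = n − rank(A − λI):
  rank(A − (-4)·I) = 3, so dim ker(A − (-4)·I) = n − 3 = 2

Summary:
  λ = -4: algebraic multiplicity = 5, geometric multiplicity = 2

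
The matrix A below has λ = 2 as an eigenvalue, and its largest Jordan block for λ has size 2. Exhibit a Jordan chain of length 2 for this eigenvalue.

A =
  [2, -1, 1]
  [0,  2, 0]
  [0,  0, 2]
A Jordan chain for λ = 2 of length 2:
v_1 = (-1, 0, 0)ᵀ
v_2 = (0, 1, 0)ᵀ

Let N = A − (2)·I. We want v_2 with N^2 v_2 = 0 but N^1 v_2 ≠ 0; then v_{j-1} := N · v_j for j = 2, …, 2.

Pick v_2 = (0, 1, 0)ᵀ.
Then v_1 = N · v_2 = (-1, 0, 0)ᵀ.

Sanity check: (A − (2)·I) v_1 = (0, 0, 0)ᵀ = 0. ✓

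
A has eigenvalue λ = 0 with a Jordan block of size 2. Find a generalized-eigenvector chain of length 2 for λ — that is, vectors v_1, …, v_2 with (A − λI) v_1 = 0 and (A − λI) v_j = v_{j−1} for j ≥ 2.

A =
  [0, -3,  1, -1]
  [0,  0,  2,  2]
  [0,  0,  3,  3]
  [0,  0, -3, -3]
A Jordan chain for λ = 0 of length 2:
v_1 = (-3, 0, 0, 0)ᵀ
v_2 = (0, 1, 0, 0)ᵀ

Let N = A − (0)·I. We want v_2 with N^2 v_2 = 0 but N^1 v_2 ≠ 0; then v_{j-1} := N · v_j for j = 2, …, 2.

Pick v_2 = (0, 1, 0, 0)ᵀ.
Then v_1 = N · v_2 = (-3, 0, 0, 0)ᵀ.

Sanity check: (A − (0)·I) v_1 = (0, 0, 0, 0)ᵀ = 0. ✓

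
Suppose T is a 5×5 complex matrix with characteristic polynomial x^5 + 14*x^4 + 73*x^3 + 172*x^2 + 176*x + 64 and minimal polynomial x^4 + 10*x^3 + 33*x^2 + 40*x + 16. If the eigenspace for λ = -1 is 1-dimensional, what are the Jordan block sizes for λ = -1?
Block sizes for λ = -1: [2]

Step 1 — from the characteristic polynomial, algebraic multiplicity of λ = -1 is 2. From dim ker(T − (-1)·I) = 1, there are exactly 1 Jordan blocks for λ = -1.
Step 2 — from the minimal polynomial, the factor (x + 1)^2 tells us the largest block for λ = -1 has size 2.
Step 3 — with total size 2, 1 blocks, and largest block 2, the block sizes (in nonincreasing order) are [2].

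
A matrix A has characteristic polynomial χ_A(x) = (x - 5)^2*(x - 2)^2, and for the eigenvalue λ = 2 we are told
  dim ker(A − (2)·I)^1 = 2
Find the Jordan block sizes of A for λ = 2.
Block sizes for λ = 2: [1, 1]

From the dimensions of kernels of powers, the number of Jordan blocks of size at least j is d_j − d_{j−1} where d_j = dim ker(N^j) (with d_0 = 0). Computing the differences gives [2].
The number of blocks of size exactly k is (#blocks of size ≥ k) − (#blocks of size ≥ k + 1), so the partition is: 2 block(s) of size 1.
In nonincreasing order the block sizes are [1, 1].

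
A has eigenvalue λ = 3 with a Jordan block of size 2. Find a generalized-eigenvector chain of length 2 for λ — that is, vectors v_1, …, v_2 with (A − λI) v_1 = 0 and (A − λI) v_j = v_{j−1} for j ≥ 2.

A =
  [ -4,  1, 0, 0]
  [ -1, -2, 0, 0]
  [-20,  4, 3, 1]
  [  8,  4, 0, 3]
A Jordan chain for λ = 3 of length 2:
v_1 = (0, 0, 1, 0)ᵀ
v_2 = (0, 0, 0, 1)ᵀ

Let N = A − (3)·I. We want v_2 with N^2 v_2 = 0 but N^1 v_2 ≠ 0; then v_{j-1} := N · v_j for j = 2, …, 2.

Pick v_2 = (0, 0, 0, 1)ᵀ.
Then v_1 = N · v_2 = (0, 0, 1, 0)ᵀ.

Sanity check: (A − (3)·I) v_1 = (0, 0, 0, 0)ᵀ = 0. ✓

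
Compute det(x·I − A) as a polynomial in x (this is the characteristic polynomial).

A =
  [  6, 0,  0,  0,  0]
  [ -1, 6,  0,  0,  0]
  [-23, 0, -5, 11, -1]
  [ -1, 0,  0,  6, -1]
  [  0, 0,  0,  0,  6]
x^5 - 19*x^4 + 96*x^3 + 216*x^2 - 3024*x + 6480

Expanding det(x·I − A) (e.g. by cofactor expansion or by noting that A is similar to its Jordan form J, which has the same characteristic polynomial as A) gives
  χ_A(x) = x^5 - 19*x^4 + 96*x^3 + 216*x^2 - 3024*x + 6480
which factors as (x - 6)^4*(x + 5). The eigenvalues (with algebraic multiplicities) are λ = -5 with multiplicity 1, λ = 6 with multiplicity 4.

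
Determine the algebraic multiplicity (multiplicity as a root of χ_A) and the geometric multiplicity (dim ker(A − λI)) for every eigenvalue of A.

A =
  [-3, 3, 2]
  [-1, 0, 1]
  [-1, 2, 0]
λ = -1: alg = 3, geom = 1

Step 1 — factor the characteristic polynomial to read off the algebraic multiplicities:
  χ_A(x) = (x + 1)^3

Step 2 — compute geometric multiplicities via the rank-nullity identity g(λ) = n − rank(A − λI):
  rank(A − (-1)·I) = 2, so dim ker(A − (-1)·I) = n − 2 = 1

Summary:
  λ = -1: algebraic multiplicity = 3, geometric multiplicity = 1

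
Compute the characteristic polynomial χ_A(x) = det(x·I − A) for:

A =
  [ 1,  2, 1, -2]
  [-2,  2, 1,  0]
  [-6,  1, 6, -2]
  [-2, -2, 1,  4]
x^4 - 13*x^3 + 63*x^2 - 135*x + 108

Expanding det(x·I − A) (e.g. by cofactor expansion or by noting that A is similar to its Jordan form J, which has the same characteristic polynomial as A) gives
  χ_A(x) = x^4 - 13*x^3 + 63*x^2 - 135*x + 108
which factors as (x - 4)*(x - 3)^3. The eigenvalues (with algebraic multiplicities) are λ = 3 with multiplicity 3, λ = 4 with multiplicity 1.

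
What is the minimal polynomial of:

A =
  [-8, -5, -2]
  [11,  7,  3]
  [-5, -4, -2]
x^3 + 3*x^2 + 3*x + 1

The characteristic polynomial is χ_A(x) = (x + 1)^3, so the eigenvalues are known. The minimal polynomial is
  m_A(x) = Π_λ (x − λ)^{k_λ}
where k_λ is the size of the *largest* Jordan block for λ (equivalently, the smallest k with (A − λI)^k v = 0 for every generalised eigenvector v of λ).

  λ = -1: largest Jordan block has size 3, contributing (x + 1)^3

So m_A(x) = (x + 1)^3 = x^3 + 3*x^2 + 3*x + 1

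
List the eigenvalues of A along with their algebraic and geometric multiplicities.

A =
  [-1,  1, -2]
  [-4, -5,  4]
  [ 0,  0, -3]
λ = -3: alg = 3, geom = 2

Step 1 — factor the characteristic polynomial to read off the algebraic multiplicities:
  χ_A(x) = (x + 3)^3

Step 2 — compute geometric multiplicities via the rank-nullity identity g(λ) = n − rank(A − λI):
  rank(A − (-3)·I) = 1, so dim ker(A − (-3)·I) = n − 1 = 2

Summary:
  λ = -3: algebraic multiplicity = 3, geometric multiplicity = 2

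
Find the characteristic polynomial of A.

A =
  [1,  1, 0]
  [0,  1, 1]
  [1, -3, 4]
x^3 - 6*x^2 + 12*x - 8

Expanding det(x·I − A) (e.g. by cofactor expansion or by noting that A is similar to its Jordan form J, which has the same characteristic polynomial as A) gives
  χ_A(x) = x^3 - 6*x^2 + 12*x - 8
which factors as (x - 2)^3. The eigenvalues (with algebraic multiplicities) are λ = 2 with multiplicity 3.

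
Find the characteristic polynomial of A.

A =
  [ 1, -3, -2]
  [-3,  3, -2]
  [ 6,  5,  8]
x^3 - 12*x^2 + 48*x - 64

Expanding det(x·I − A) (e.g. by cofactor expansion or by noting that A is similar to its Jordan form J, which has the same characteristic polynomial as A) gives
  χ_A(x) = x^3 - 12*x^2 + 48*x - 64
which factors as (x - 4)^3. The eigenvalues (with algebraic multiplicities) are λ = 4 with multiplicity 3.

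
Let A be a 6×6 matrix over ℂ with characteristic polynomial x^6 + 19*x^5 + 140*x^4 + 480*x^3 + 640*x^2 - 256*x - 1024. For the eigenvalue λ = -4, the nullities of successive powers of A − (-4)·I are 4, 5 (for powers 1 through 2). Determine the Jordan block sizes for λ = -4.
Block sizes for λ = -4: [2, 1, 1, 1]

From the dimensions of kernels of powers, the number of Jordan blocks of size at least j is d_j − d_{j−1} where d_j = dim ker(N^j) (with d_0 = 0). Computing the differences gives [4, 1].
The number of blocks of size exactly k is (#blocks of size ≥ k) − (#blocks of size ≥ k + 1), so the partition is: 3 block(s) of size 1, 1 block(s) of size 2.
In nonincreasing order the block sizes are [2, 1, 1, 1].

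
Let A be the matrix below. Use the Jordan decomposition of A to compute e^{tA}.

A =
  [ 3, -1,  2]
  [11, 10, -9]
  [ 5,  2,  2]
e^{tA} =
  [3*t^2*exp(5*t)/2 - 2*t*exp(5*t) + exp(5*t), t^2*exp(5*t)/2 - t*exp(5*t), -t^2*exp(5*t)/2 + 2*t*exp(5*t)]
  [-6*t^2*exp(5*t) + 11*t*exp(5*t), -2*t^2*exp(5*t) + 5*t*exp(5*t) + exp(5*t), 2*t^2*exp(5*t) - 9*t*exp(5*t)]
  [-3*t^2*exp(5*t)/2 + 5*t*exp(5*t), -t^2*exp(5*t)/2 + 2*t*exp(5*t), t^2*exp(5*t)/2 - 3*t*exp(5*t) + exp(5*t)]

Strategy: write A = P · J · P⁻¹ where J is a Jordan canonical form, so e^{tA} = P · e^{tJ} · P⁻¹, and e^{tJ} can be computed block-by-block.

A has Jordan form
J =
  [5, 1, 0]
  [0, 5, 1]
  [0, 0, 5]
(up to reordering of blocks).

Per-block formulas:
  For a 3×3 Jordan block J_3(5): exp(t · J_3(5)) = e^(5t)·(I + t·N + (t^2/2)·N^2), where N is the 3×3 nilpotent shift.

After assembling e^{tJ} and conjugating by P, we get:

e^{tA} =
  [3*t^2*exp(5*t)/2 - 2*t*exp(5*t) + exp(5*t), t^2*exp(5*t)/2 - t*exp(5*t), -t^2*exp(5*t)/2 + 2*t*exp(5*t)]
  [-6*t^2*exp(5*t) + 11*t*exp(5*t), -2*t^2*exp(5*t) + 5*t*exp(5*t) + exp(5*t), 2*t^2*exp(5*t) - 9*t*exp(5*t)]
  [-3*t^2*exp(5*t)/2 + 5*t*exp(5*t), -t^2*exp(5*t)/2 + 2*t*exp(5*t), t^2*exp(5*t)/2 - 3*t*exp(5*t) + exp(5*t)]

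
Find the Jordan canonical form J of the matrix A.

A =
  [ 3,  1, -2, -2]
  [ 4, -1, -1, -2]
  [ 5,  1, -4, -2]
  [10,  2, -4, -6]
J_3(-2) ⊕ J_1(-2)

The characteristic polynomial is
  det(x·I − A) = x^4 + 8*x^3 + 24*x^2 + 32*x + 16 = (x + 2)^4

Eigenvalues and multiplicities (the geometric multiplicity of λ is n − rank(A − λI), which equals the number of Jordan blocks for λ):
  λ = -2: algebraic multiplicity = 4, geometric multiplicity = 2

Determining the block sizes for each eigenvalue:
  λ = -2: with am = 4 and gm = 2, the partition is not yet determined (e.g. several partitions of 4 into 2 parts exist). Let N = A − (-2)·I. Computing rank(N^1) = 2, rank(N^2) = 1, rank(N^3) = 0; the number of blocks of size ≥ j is rank(N^{j−1}) − rank(N^j), giving [2, 1, 1]. So we have 1 block(s) of size 3, 1 block(s) of size 1 → block sizes [3, 1]

Assembling the blocks gives a Jordan form
J =
  [-2,  1,  0,  0]
  [ 0, -2,  1,  0]
  [ 0,  0, -2,  0]
  [ 0,  0,  0, -2]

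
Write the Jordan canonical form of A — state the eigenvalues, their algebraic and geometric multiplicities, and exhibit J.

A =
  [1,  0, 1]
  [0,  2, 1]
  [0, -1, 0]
J_3(1)

The characteristic polynomial is
  det(x·I − A) = x^3 - 3*x^2 + 3*x - 1 = (x - 1)^3

Eigenvalues and multiplicities (the geometric multiplicity of λ is n − rank(A − λI), which equals the number of Jordan blocks for λ):
  λ = 1: algebraic multiplicity = 3, geometric multiplicity = 1

Determining the block sizes for each eigenvalue:
  λ = 1: one block (gm = 1), so the single block has size am = 3 → block sizes [3]

Assembling the blocks gives a Jordan form
J =
  [1, 1, 0]
  [0, 1, 1]
  [0, 0, 1]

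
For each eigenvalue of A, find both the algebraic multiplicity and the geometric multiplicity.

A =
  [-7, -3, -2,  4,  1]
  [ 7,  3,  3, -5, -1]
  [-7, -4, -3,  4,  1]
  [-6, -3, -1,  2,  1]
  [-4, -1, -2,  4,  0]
λ = -1: alg = 5, geom = 2

Step 1 — factor the characteristic polynomial to read off the algebraic multiplicities:
  χ_A(x) = (x + 1)^5

Step 2 — compute geometric multiplicities via the rank-nullity identity g(λ) = n − rank(A − λI):
  rank(A − (-1)·I) = 3, so dim ker(A − (-1)·I) = n − 3 = 2

Summary:
  λ = -1: algebraic multiplicity = 5, geometric multiplicity = 2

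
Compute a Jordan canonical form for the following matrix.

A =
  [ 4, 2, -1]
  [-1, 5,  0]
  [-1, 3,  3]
J_3(4)

The characteristic polynomial is
  det(x·I − A) = x^3 - 12*x^2 + 48*x - 64 = (x - 4)^3

Eigenvalues and multiplicities (the geometric multiplicity of λ is n − rank(A − λI), which equals the number of Jordan blocks for λ):
  λ = 4: algebraic multiplicity = 3, geometric multiplicity = 1

Determining the block sizes for each eigenvalue:
  λ = 4: one block (gm = 1), so the single block has size am = 3 → block sizes [3]

Assembling the blocks gives a Jordan form
J =
  [4, 1, 0]
  [0, 4, 1]
  [0, 0, 4]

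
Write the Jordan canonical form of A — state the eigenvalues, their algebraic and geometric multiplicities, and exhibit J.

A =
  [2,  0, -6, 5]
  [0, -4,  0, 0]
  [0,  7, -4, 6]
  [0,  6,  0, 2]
J_2(-4) ⊕ J_2(2)

The characteristic polynomial is
  det(x·I − A) = x^4 + 4*x^3 - 12*x^2 - 32*x + 64 = (x - 2)^2*(x + 4)^2

Eigenvalues and multiplicities (the geometric multiplicity of λ is n − rank(A − λI), which equals the number of Jordan blocks for λ):
  λ = -4: algebraic multiplicity = 2, geometric multiplicity = 1
  λ = 2: algebraic multiplicity = 2, geometric multiplicity = 1

Determining the block sizes for each eigenvalue:
  λ = -4: one block (gm = 1), so the single block has size am = 2 → block sizes [2]
  λ = 2: one block (gm = 1), so the single block has size am = 2 → block sizes [2]

Assembling the blocks gives a Jordan form
J =
  [-4,  1, 0, 0]
  [ 0, -4, 0, 0]
  [ 0,  0, 2, 1]
  [ 0,  0, 0, 2]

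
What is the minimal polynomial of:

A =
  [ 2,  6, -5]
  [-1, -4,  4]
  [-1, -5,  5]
x^3 - 3*x^2 + 3*x - 1

The characteristic polynomial is χ_A(x) = (x - 1)^3, so the eigenvalues are known. The minimal polynomial is
  m_A(x) = Π_λ (x − λ)^{k_λ}
where k_λ is the size of the *largest* Jordan block for λ (equivalently, the smallest k with (A − λI)^k v = 0 for every generalised eigenvector v of λ).

  λ = 1: largest Jordan block has size 3, contributing (x − 1)^3

So m_A(x) = (x - 1)^3 = x^3 - 3*x^2 + 3*x - 1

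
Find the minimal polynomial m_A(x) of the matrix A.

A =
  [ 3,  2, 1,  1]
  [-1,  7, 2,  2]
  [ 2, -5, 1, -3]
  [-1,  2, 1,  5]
x^3 - 12*x^2 + 48*x - 64

The characteristic polynomial is χ_A(x) = (x - 4)^4, so the eigenvalues are known. The minimal polynomial is
  m_A(x) = Π_λ (x − λ)^{k_λ}
where k_λ is the size of the *largest* Jordan block for λ (equivalently, the smallest k with (A − λI)^k v = 0 for every generalised eigenvector v of λ).

  λ = 4: largest Jordan block has size 3, contributing (x − 4)^3

So m_A(x) = (x - 4)^3 = x^3 - 12*x^2 + 48*x - 64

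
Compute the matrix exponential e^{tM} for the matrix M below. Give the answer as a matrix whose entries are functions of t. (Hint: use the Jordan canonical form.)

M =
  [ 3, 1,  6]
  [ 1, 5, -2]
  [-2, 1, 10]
e^{tM} =
  [-t^2*exp(6*t) - 3*t*exp(6*t) + exp(6*t), t^2*exp(6*t) + t*exp(6*t), 2*t^2*exp(6*t) + 6*t*exp(6*t)]
  [t*exp(6*t), -t*exp(6*t) + exp(6*t), -2*t*exp(6*t)]
  [-t^2*exp(6*t)/2 - 2*t*exp(6*t), t^2*exp(6*t)/2 + t*exp(6*t), t^2*exp(6*t) + 4*t*exp(6*t) + exp(6*t)]

Strategy: write M = P · J · P⁻¹ where J is a Jordan canonical form, so e^{tM} = P · e^{tJ} · P⁻¹, and e^{tJ} can be computed block-by-block.

M has Jordan form
J =
  [6, 1, 0]
  [0, 6, 1]
  [0, 0, 6]
(up to reordering of blocks).

Per-block formulas:
  For a 3×3 Jordan block J_3(6): exp(t · J_3(6)) = e^(6t)·(I + t·N + (t^2/2)·N^2), where N is the 3×3 nilpotent shift.

After assembling e^{tJ} and conjugating by P, we get:

e^{tM} =
  [-t^2*exp(6*t) - 3*t*exp(6*t) + exp(6*t), t^2*exp(6*t) + t*exp(6*t), 2*t^2*exp(6*t) + 6*t*exp(6*t)]
  [t*exp(6*t), -t*exp(6*t) + exp(6*t), -2*t*exp(6*t)]
  [-t^2*exp(6*t)/2 - 2*t*exp(6*t), t^2*exp(6*t)/2 + t*exp(6*t), t^2*exp(6*t) + 4*t*exp(6*t) + exp(6*t)]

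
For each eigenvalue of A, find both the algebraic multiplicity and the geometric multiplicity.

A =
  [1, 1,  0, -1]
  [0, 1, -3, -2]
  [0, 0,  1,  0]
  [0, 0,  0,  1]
λ = 1: alg = 4, geom = 2

Step 1 — factor the characteristic polynomial to read off the algebraic multiplicities:
  χ_A(x) = (x - 1)^4

Step 2 — compute geometric multiplicities via the rank-nullity identity g(λ) = n − rank(A − λI):
  rank(A − (1)·I) = 2, so dim ker(A − (1)·I) = n − 2 = 2

Summary:
  λ = 1: algebraic multiplicity = 4, geometric multiplicity = 2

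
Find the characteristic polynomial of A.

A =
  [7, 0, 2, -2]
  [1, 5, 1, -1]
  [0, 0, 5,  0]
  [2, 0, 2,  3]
x^4 - 20*x^3 + 150*x^2 - 500*x + 625

Expanding det(x·I − A) (e.g. by cofactor expansion or by noting that A is similar to its Jordan form J, which has the same characteristic polynomial as A) gives
  χ_A(x) = x^4 - 20*x^3 + 150*x^2 - 500*x + 625
which factors as (x - 5)^4. The eigenvalues (with algebraic multiplicities) are λ = 5 with multiplicity 4.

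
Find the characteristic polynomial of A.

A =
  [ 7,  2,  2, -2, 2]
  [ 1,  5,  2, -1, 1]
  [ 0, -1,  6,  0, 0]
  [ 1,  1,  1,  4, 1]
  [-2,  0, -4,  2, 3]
x^5 - 25*x^4 + 250*x^3 - 1250*x^2 + 3125*x - 3125

Expanding det(x·I − A) (e.g. by cofactor expansion or by noting that A is similar to its Jordan form J, which has the same characteristic polynomial as A) gives
  χ_A(x) = x^5 - 25*x^4 + 250*x^3 - 1250*x^2 + 3125*x - 3125
which factors as (x - 5)^5. The eigenvalues (with algebraic multiplicities) are λ = 5 with multiplicity 5.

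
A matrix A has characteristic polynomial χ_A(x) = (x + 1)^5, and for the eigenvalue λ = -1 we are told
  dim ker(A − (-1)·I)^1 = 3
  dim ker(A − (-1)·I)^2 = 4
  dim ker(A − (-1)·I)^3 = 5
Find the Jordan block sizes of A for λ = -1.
Block sizes for λ = -1: [3, 1, 1]

From the dimensions of kernels of powers, the number of Jordan blocks of size at least j is d_j − d_{j−1} where d_j = dim ker(N^j) (with d_0 = 0). Computing the differences gives [3, 1, 1].
The number of blocks of size exactly k is (#blocks of size ≥ k) − (#blocks of size ≥ k + 1), so the partition is: 2 block(s) of size 1, 1 block(s) of size 3.
In nonincreasing order the block sizes are [3, 1, 1].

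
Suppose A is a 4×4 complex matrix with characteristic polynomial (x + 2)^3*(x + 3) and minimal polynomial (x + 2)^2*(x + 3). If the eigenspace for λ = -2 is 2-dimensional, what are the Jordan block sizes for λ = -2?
Block sizes for λ = -2: [2, 1]

Step 1 — from the characteristic polynomial, algebraic multiplicity of λ = -2 is 3. From dim ker(A − (-2)·I) = 2, there are exactly 2 Jordan blocks for λ = -2.
Step 2 — from the minimal polynomial, the factor (x + 2)^2 tells us the largest block for λ = -2 has size 2.
Step 3 — with total size 3, 2 blocks, and largest block 2, the block sizes (in nonincreasing order) are [2, 1].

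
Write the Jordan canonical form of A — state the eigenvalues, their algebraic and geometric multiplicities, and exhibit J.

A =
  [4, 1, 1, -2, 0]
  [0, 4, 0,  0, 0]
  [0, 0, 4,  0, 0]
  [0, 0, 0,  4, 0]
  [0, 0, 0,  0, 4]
J_2(4) ⊕ J_1(4) ⊕ J_1(4) ⊕ J_1(4)

The characteristic polynomial is
  det(x·I − A) = x^5 - 20*x^4 + 160*x^3 - 640*x^2 + 1280*x - 1024 = (x - 4)^5

Eigenvalues and multiplicities (the geometric multiplicity of λ is n − rank(A − λI), which equals the number of Jordan blocks for λ):
  λ = 4: algebraic multiplicity = 5, geometric multiplicity = 4

Determining the block sizes for each eigenvalue:
  λ = 4: 4 blocks summing to 5 forces exactly one block of size 2 and the rest size 1 → block sizes [2, 1, 1, 1]

Assembling the blocks gives a Jordan form
J =
  [4, 1, 0, 0, 0]
  [0, 4, 0, 0, 0]
  [0, 0, 4, 0, 0]
  [0, 0, 0, 4, 0]
  [0, 0, 0, 0, 4]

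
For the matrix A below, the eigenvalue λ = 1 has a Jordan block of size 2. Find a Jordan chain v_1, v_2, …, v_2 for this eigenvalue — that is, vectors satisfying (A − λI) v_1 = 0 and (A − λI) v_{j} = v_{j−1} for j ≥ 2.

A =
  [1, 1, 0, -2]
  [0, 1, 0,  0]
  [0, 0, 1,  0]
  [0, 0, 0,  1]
A Jordan chain for λ = 1 of length 2:
v_1 = (1, 0, 0, 0)ᵀ
v_2 = (0, 1, 0, 0)ᵀ

Let N = A − (1)·I. We want v_2 with N^2 v_2 = 0 but N^1 v_2 ≠ 0; then v_{j-1} := N · v_j for j = 2, …, 2.

Pick v_2 = (0, 1, 0, 0)ᵀ.
Then v_1 = N · v_2 = (1, 0, 0, 0)ᵀ.

Sanity check: (A − (1)·I) v_1 = (0, 0, 0, 0)ᵀ = 0. ✓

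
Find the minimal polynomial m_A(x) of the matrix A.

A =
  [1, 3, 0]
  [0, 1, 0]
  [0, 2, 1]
x^2 - 2*x + 1

The characteristic polynomial is χ_A(x) = (x - 1)^3, so the eigenvalues are known. The minimal polynomial is
  m_A(x) = Π_λ (x − λ)^{k_λ}
where k_λ is the size of the *largest* Jordan block for λ (equivalently, the smallest k with (A − λI)^k v = 0 for every generalised eigenvector v of λ).

  λ = 1: largest Jordan block has size 2, contributing (x − 1)^2

So m_A(x) = (x - 1)^2 = x^2 - 2*x + 1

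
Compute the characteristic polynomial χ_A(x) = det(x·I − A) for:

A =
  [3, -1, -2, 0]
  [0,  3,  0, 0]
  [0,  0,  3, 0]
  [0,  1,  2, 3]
x^4 - 12*x^3 + 54*x^2 - 108*x + 81

Expanding det(x·I − A) (e.g. by cofactor expansion or by noting that A is similar to its Jordan form J, which has the same characteristic polynomial as A) gives
  χ_A(x) = x^4 - 12*x^3 + 54*x^2 - 108*x + 81
which factors as (x - 3)^4. The eigenvalues (with algebraic multiplicities) are λ = 3 with multiplicity 4.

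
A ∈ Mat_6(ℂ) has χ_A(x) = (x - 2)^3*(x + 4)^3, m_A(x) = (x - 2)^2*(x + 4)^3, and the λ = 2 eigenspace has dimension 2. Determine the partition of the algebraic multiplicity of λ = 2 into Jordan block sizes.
Block sizes for λ = 2: [2, 1]

Step 1 — from the characteristic polynomial, algebraic multiplicity of λ = 2 is 3. From dim ker(A − (2)·I) = 2, there are exactly 2 Jordan blocks for λ = 2.
Step 2 — from the minimal polynomial, the factor (x − 2)^2 tells us the largest block for λ = 2 has size 2.
Step 3 — with total size 3, 2 blocks, and largest block 2, the block sizes (in nonincreasing order) are [2, 1].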